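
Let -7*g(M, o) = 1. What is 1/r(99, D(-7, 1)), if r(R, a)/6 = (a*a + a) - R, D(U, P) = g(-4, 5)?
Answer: -49/29142 ≈ -0.0016814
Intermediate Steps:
g(M, o) = -⅐ (g(M, o) = -⅐*1 = -⅐)
D(U, P) = -⅐
r(R, a) = -6*R + 6*a + 6*a² (r(R, a) = 6*((a*a + a) - R) = 6*((a² + a) - R) = 6*((a + a²) - R) = 6*(a + a² - R) = -6*R + 6*a + 6*a²)
1/r(99, D(-7, 1)) = 1/(-6*99 + 6*(-⅐) + 6*(-⅐)²) = 1/(-594 - 6/7 + 6*(1/49)) = 1/(-594 - 6/7 + 6/49) = 1/(-29142/49) = -49/29142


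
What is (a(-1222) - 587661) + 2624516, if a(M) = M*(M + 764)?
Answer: 2596531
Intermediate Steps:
a(M) = M*(764 + M)
(a(-1222) - 587661) + 2624516 = (-1222*(764 - 1222) - 587661) + 2624516 = (-1222*(-458) - 587661) + 2624516 = (559676 - 587661) + 2624516 = -27985 + 2624516 = 2596531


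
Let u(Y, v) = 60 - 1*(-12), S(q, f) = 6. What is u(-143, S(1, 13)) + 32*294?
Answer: 9480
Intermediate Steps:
u(Y, v) = 72 (u(Y, v) = 60 + 12 = 72)
u(-143, S(1, 13)) + 32*294 = 72 + 32*294 = 72 + 9408 = 9480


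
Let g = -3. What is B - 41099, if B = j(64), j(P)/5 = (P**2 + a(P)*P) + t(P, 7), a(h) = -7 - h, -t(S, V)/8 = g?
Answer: -43219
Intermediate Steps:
t(S, V) = 24 (t(S, V) = -8*(-3) = 24)
j(P) = 120 + 5*P**2 + 5*P*(-7 - P) (j(P) = 5*((P**2 + (-7 - P)*P) + 24) = 5*((P**2 + P*(-7 - P)) + 24) = 5*(24 + P**2 + P*(-7 - P)) = 120 + 5*P**2 + 5*P*(-7 - P))
B = -2120 (B = 120 - 35*64 = 120 - 2240 = -2120)
B - 41099 = -2120 - 41099 = -43219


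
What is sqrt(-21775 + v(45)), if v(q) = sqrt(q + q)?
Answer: sqrt(-21775 + 3*sqrt(10)) ≈ 147.53*I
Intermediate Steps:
v(q) = sqrt(2)*sqrt(q) (v(q) = sqrt(2*q) = sqrt(2)*sqrt(q))
sqrt(-21775 + v(45)) = sqrt(-21775 + sqrt(2)*sqrt(45)) = sqrt(-21775 + sqrt(2)*(3*sqrt(5))) = sqrt(-21775 + 3*sqrt(10))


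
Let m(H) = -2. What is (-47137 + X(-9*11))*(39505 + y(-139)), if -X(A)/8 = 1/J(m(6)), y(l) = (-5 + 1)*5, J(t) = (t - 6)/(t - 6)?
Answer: -1861520325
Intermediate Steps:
J(t) = 1 (J(t) = (-6 + t)/(-6 + t) = 1)
y(l) = -20 (y(l) = -4*5 = -20)
X(A) = -8 (X(A) = -8/1 = -8*1 = -8)
(-47137 + X(-9*11))*(39505 + y(-139)) = (-47137 - 8)*(39505 - 20) = -47145*39485 = -1861520325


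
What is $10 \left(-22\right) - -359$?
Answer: $139$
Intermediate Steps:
$10 \left(-22\right) - -359 = -220 + 359 = 139$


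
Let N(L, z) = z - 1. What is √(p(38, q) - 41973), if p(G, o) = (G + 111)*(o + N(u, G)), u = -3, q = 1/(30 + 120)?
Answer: I*√32813106/30 ≈ 190.94*I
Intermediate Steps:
q = 1/150 ≈ 0.0066667
N(L, z) = -1 + z
p(G, o) = (111 + G)*(-1 + G + o) (p(G, o) = (G + 111)*(o + (-1 + G)) = (111 + G)*(-1 + G + o))
√(p(38, q) - 41973) = √((-111 + 38² + 110*38 + 111*(1/150) + 38*(1/150)) - 41973) = √((-111 + 1444 + 4180 + 37/50 + 19/75) - 41973) = √(827099/150 - 41973) = √(-5468851/150) = I*√32813106/30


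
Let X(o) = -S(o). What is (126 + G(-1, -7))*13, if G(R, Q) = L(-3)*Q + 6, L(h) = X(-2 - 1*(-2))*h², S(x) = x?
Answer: 1716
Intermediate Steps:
X(o) = -o
L(h) = 0 (L(h) = (-(-2 - 1*(-2)))*h² = (-(-2 + 2))*h² = (-1*0)*h² = 0*h² = 0)
G(R, Q) = 6 (G(R, Q) = 0*Q + 6 = 0 + 6 = 6)
(126 + G(-1, -7))*13 = (126 + 6)*13 = 132*13 = 1716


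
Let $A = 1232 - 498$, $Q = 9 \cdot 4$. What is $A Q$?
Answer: $26424$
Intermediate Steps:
$Q = 36$
$A = 734$ ($A = 1232 - 498 = 734$)
$A Q = 734 \cdot 36 = 26424$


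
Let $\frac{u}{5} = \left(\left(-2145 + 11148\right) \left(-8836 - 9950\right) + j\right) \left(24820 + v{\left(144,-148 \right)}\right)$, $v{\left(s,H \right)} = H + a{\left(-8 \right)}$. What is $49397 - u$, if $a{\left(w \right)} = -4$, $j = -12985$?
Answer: $20862139975017$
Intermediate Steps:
$v{\left(s,H \right)} = -4 + H$ ($v{\left(s,H \right)} = H - 4 = -4 + H$)
$u = -20862139925620$ ($u = 5 \left(\left(-2145 + 11148\right) \left(-8836 - 9950\right) - 12985\right) \left(24820 - 152\right) = 5 \left(9003 \left(-18786\right) - 12985\right) \left(24820 - 152\right) = 5 \left(-169130358 - 12985\right) 24668 = 5 \left(\left(-169143343\right) 24668\right) = 5 \left(-4172427985124\right) = -20862139925620$)
$49397 - u = 49397 - -20862139925620 = 49397 + 20862139925620 = 20862139975017$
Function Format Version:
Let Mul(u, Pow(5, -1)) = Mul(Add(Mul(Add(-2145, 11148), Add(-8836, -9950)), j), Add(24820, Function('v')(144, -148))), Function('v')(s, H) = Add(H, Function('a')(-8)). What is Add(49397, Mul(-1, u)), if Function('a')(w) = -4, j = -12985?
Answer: 20862139975017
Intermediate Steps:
Function('v')(s, H) = Add(-4, H) (Function('v')(s, H) = Add(H, -4) = Add(-4, H))
u = -20862139925620 (u = Mul(5, Mul(Add(Mul(Add(-2145, 11148), Add(-8836, -9950)), -12985), Add(24820, Add(-4, -148)))) = Mul(5, Mul(Add(Mul(9003, -18786), -12985), Add(24820, -152))) = Mul(5, Mul(Add(-169130358, -12985), 24668)) = Mul(5, Mul(-169143343, 24668)) = Mul(5, -4172427985124) = -20862139925620)
Add(49397, Mul(-1, u)) = Add(49397, Mul(-1, -20862139925620)) = Add(49397, 20862139925620) = 20862139975017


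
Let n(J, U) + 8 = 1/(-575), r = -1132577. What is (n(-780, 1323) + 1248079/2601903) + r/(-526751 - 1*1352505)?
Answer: -19454160653125343/2811544048896600 ≈ -6.9194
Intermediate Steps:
n(J, U) = -4601/575 (n(J, U) = -8 + 1/(-575) = -8 - 1/575 = -4601/575)
(n(-780, 1323) + 1248079/2601903) + r/(-526751 - 1*1352505) = (-4601/575 + 1248079/2601903) - 1132577/(-526751 - 1*1352505) = (-4601/575 + 1248079*(1/2601903)) - 1132577/(-526751 - 1352505) = (-4601/575 + 1248079/2601903) - 1132577/(-1879256) = -11253710278/1496094225 - 1132577*(-1/1879256) = -11253710278/1496094225 + 1132577/1879256 = -19454160653125343/2811544048896600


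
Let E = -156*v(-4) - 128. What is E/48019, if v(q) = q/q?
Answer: -284/48019 ≈ -0.0059143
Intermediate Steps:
v(q) = 1
E = -284 (E = -156*1 - 128 = -156 - 128 = -284)
E/48019 = -284/48019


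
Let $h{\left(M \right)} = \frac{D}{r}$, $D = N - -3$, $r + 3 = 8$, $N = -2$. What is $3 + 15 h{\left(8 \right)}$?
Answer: $6$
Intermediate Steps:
$r = 5$ ($r = -3 + 8 = 5$)
$D = 1$ ($D = -2 - -3 = -2 + 3 = 1$)
$h{\left(M \right)} = \frac{1}{5}$ ($h{\left(M \right)} = 1 \cdot \frac{1}{5} = \frac{1}{5}$)
$3 + 15 h{\left(8 \right)} = 3 + 15 \cdot \frac{1}{5} = 3 + 3 = 6$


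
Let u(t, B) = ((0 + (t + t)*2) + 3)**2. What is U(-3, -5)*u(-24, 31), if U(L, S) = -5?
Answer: -43245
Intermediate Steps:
u(t, B) = (3 + 4*t)**2 (u(t, B) = ((0 + (2*t)*2) + 3)**2 = ((0 + 4*t) + 3)**2 = (4*t + 3)**2 = (3 + 4*t)**2)
U(-3, -5)*u(-24, 31) = -5*(3 + 4*(-24))**2 = -5*(3 - 96)**2 = -5*(-93)**2 = -5*8649 = -43245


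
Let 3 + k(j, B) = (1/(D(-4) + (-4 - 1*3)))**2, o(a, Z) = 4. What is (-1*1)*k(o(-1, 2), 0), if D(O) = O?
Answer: 362/121 ≈ 2.9917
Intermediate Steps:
k(j, B) = -362/121 (k(j, B) = -3 + (1/(-4 + (-4 - 1*3)))**2 = -3 + (1/(-4 + (-4 - 3)))**2 = -3 + (1/(-4 - 7))**2 = -3 + (1/(-11))**2 = -3 + (-1/11)**2 = -3 + 1/121 = -362/121)
(-1*1)*k(o(-1, 2), 0) = -1*1*(-362/121) = -1*(-362/121) = 362/121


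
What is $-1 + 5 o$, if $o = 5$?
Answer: $24$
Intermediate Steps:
$-1 + 5 o = -1 + 5 \cdot 5 = -1 + 25 = 24$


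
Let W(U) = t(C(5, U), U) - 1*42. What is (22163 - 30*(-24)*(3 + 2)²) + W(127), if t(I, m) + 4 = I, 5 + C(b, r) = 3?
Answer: 40115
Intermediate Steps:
C(b, r) = -2 (C(b, r) = -5 + 3 = -2)
t(I, m) = -4 + I
W(U) = -48 (W(U) = (-4 - 2) - 1*42 = -6 - 42 = -48)
(22163 - 30*(-24)*(3 + 2)²) + W(127) = (22163 - 30*(-24)*(3 + 2)²) - 48 = (22163 - (-720)*5²) - 48 = (22163 - (-720)*25) - 48 = (22163 - 1*(-18000)) - 48 = (22163 + 18000) - 48 = 40163 - 48 = 40115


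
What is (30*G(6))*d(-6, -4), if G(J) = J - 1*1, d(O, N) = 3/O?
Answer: -75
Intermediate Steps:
G(J) = -1 + J (G(J) = J - 1 = -1 + J)
(30*G(6))*d(-6, -4) = (30*(-1 + 6))*(3/(-6)) = (30*5)*(3*(-1/6)) = 150*(-1/2) = -75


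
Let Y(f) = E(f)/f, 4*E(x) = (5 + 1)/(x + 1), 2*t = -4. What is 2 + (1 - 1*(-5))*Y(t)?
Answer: 13/2 ≈ 6.5000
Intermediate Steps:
t = -2 (t = (1/2)*(-4) = -2)
E(x) = 3/(2*(1 + x)) (E(x) = ((5 + 1)/(x + 1))/4 = (6/(1 + x))/4 = 3/(2*(1 + x)))
Y(f) = 3/(2*f*(1 + f)) (Y(f) = (3/(2*(1 + f)))/f = 3/(2*f*(1 + f)))
2 + (1 - 1*(-5))*Y(t) = 2 + (1 - 1*(-5))*((3/2)/(-2*(1 - 2))) = 2 + (1 + 5)*((3/2)*(-1/2)/(-1)) = 2 + 6*((3/2)*(-1/2)*(-1)) = 2 + 6*(3/4) = 2 + 9/2 = 13/2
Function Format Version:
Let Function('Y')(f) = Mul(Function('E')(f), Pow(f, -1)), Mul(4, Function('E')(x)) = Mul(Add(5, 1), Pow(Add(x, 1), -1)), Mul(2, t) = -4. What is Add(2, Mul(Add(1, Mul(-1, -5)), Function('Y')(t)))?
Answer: Rational(13, 2) ≈ 6.5000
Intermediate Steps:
t = -2 (t = Mul(Rational(1, 2), -4) = -2)
Function('E')(x) = Mul(Rational(3, 2), Pow(Add(1, x), -1)) (Function('E')(x) = Mul(Rational(1, 4), Mul(Add(5, 1), Pow(Add(x, 1), -1))) = Mul(Rational(1, 4), Mul(6, Pow(Add(1, x), -1))) = Mul(Rational(3, 2), Pow(Add(1, x), -1)))
Function('Y')(f) = Mul(Rational(3, 2), Pow(f, -1), Pow(Add(1, f), -1)) (Function('Y')(f) = Mul(Mul(Rational(3, 2), Pow(Add(1, f), -1)), Pow(f, -1)) = Mul(Rational(3, 2), Pow(f, -1), Pow(Add(1, f), -1)))
Add(2, Mul(Add(1, Mul(-1, -5)), Function('Y')(t))) = Add(2, Mul(Add(1, Mul(-1, -5)), Mul(Rational(3, 2), Pow(-2, -1), Pow(Add(1, -2), -1)))) = Add(2, Mul(Add(1, 5), Mul(Rational(3, 2), Rational(-1, 2), Pow(-1, -1)))) = Add(2, Mul(6, Mul(Rational(3, 2), Rational(-1, 2), -1))) = Add(2, Mul(6, Rational(3, 4))) = Add(2, Rational(9, 2)) = Rational(13, 2)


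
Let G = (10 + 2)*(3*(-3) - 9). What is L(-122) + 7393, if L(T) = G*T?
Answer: 33745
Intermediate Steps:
G = -216 (G = 12*(-9 - 9) = 12*(-18) = -216)
L(T) = -216*T
L(-122) + 7393 = -216*(-122) + 7393 = 26352 + 7393 = 33745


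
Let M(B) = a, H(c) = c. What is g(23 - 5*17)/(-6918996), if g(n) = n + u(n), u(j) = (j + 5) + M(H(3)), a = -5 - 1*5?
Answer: 43/2306332 ≈ 1.8644e-5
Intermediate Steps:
a = -10 (a = -5 - 5 = -10)
M(B) = -10
u(j) = -5 + j (u(j) = (j + 5) - 10 = (5 + j) - 10 = -5 + j)
g(n) = -5 + 2*n (g(n) = n + (-5 + n) = -5 + 2*n)
g(23 - 5*17)/(-6918996) = (-5 + 2*(23 - 5*17))/(-6918996) = (-5 + 2*(23 - 85))*(-1/6918996) = (-5 + 2*(-62))*(-1/6918996) = (-5 - 124)*(-1/6918996) = -129*(-1/6918996) = 43/2306332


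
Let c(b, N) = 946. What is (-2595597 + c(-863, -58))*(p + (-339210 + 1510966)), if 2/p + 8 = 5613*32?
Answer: -273030910562712075/89804 ≈ -3.0403e+12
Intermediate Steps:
p = 1/89804 (p = 2/(-8 + 5613*32) = 2/(-8 + 179616) = 2/179608 = 2*(1/179608) = 1/89804 ≈ 1.1135e-5)
(-2595597 + c(-863, -58))*(p + (-339210 + 1510966)) = (-2595597 + 946)*(1/89804 + (-339210 + 1510966)) = -2594651*(1/89804 + 1171756) = -2594651*105228375825/89804 = -273030910562712075/89804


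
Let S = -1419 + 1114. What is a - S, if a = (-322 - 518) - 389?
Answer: -924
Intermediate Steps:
S = -305
a = -1229 (a = -840 - 389 = -1229)
a - S = -1229 - 1*(-305) = -1229 + 305 = -924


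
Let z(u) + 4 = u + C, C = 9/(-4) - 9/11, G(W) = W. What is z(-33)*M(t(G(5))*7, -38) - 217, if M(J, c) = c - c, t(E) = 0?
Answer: -217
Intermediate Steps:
C = -135/44 (C = 9*(-¼) - 9*1/11 = -9/4 - 9/11 = -135/44 ≈ -3.0682)
M(J, c) = 0
z(u) = -311/44 + u (z(u) = -4 + (u - 135/44) = -4 + (-135/44 + u) = -311/44 + u)
z(-33)*M(t(G(5))*7, -38) - 217 = (-311/44 - 33)*0 - 217 = -1763/44*0 - 217 = 0 - 217 = -217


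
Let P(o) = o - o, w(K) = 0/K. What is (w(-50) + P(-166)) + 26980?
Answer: 26980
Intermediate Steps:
w(K) = 0
P(o) = 0
(w(-50) + P(-166)) + 26980 = (0 + 0) + 26980 = 0 + 26980 = 26980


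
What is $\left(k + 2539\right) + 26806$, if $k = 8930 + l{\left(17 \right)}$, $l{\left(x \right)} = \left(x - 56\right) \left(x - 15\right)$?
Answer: $38197$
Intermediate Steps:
$l{\left(x \right)} = \left(-56 + x\right) \left(-15 + x\right)$
$k = 8852$ ($k = 8930 + \left(840 + 17^{2} - 1207\right) = 8930 + \left(840 + 289 - 1207\right) = 8930 - 78 = 8852$)
$\left(k + 2539\right) + 26806 = \left(8852 + 2539\right) + 26806 = 11391 + 26806 = 38197$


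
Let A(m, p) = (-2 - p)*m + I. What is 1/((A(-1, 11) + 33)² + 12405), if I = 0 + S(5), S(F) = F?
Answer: 1/15006 ≈ 6.6640e-5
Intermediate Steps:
I = 5 (I = 0 + 5 = 5)
A(m, p) = 5 + m*(-2 - p) (A(m, p) = (-2 - p)*m + 5 = m*(-2 - p) + 5 = 5 + m*(-2 - p))
1/((A(-1, 11) + 33)² + 12405) = 1/(((5 - 2*(-1) - 1*(-1)*11) + 33)² + 12405) = 1/(((5 + 2 + 11) + 33)² + 12405) = 1/((18 + 33)² + 12405) = 1/(51² + 12405) = 1/(2601 + 12405) = 1/15006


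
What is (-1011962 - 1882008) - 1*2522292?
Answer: -5416262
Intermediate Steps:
(-1011962 - 1882008) - 1*2522292 = -2893970 - 2522292 = -5416262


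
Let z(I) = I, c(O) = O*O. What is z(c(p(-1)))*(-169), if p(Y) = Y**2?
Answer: -169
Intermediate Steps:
c(O) = O**2
z(c(p(-1)))*(-169) = ((-1)**2)**2*(-169) = 1**2*(-169) = 1*(-169) = -169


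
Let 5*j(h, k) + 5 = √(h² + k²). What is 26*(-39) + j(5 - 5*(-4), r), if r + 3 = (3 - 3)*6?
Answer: -1015 + √634/5 ≈ -1010.0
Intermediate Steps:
r = -3 (r = -3 + (3 - 3)*6 = -3 + 0*6 = -3 + 0 = -3)
j(h, k) = -1 + √(h² + k²)/5
26*(-39) + j(5 - 5*(-4), r) = 26*(-39) + (-1 + √((5 - 5*(-4))² + (-3)²)/5) = -1014 + (-1 + √((5 + 20)² + 9)/5) = -1014 + (-1 + √(25² + 9)/5) = -1014 + (-1 + √(625 + 9)/5) = -1014 + (-1 + √634/5) = -1015 + √634/5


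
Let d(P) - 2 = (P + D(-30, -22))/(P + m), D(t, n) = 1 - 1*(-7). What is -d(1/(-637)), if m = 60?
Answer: -81533/38219 ≈ -2.1333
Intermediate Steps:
D(t, n) = 8 (D(t, n) = 1 + 7 = 8)
d(P) = 2 + (8 + P)/(60 + P) (d(P) = 2 + (P + 8)/(P + 60) = 2 + (8 + P)/(60 + P))
-d(1/(-637)) = -(128 + 3/(-637))/(60 + 1/(-637)) = -(128 + 3*(-1/637))/(60 - 1/637) = -(128 - 3/637)/38219/637 = -637*81533/(38219*637) = -1*81533/38219 = -81533/38219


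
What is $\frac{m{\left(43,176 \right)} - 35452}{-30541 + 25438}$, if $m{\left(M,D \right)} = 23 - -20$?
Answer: $\frac{11803}{1701} \approx 6.9389$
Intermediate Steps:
$m{\left(M,D \right)} = 43$ ($m{\left(M,D \right)} = 23 + 20 = 43$)
$\frac{m{\left(43,176 \right)} - 35452}{-30541 + 25438} = \frac{43 - 35452}{-30541 + 25438} = - \frac{35409}{-5103} = \left(-35409\right) \left(- \frac{1}{5103}\right) = \frac{11803}{1701}$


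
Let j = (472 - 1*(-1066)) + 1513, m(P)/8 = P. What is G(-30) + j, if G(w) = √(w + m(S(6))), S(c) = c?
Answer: 3051 + 3*√2 ≈ 3055.2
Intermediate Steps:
m(P) = 8*P
G(w) = √(48 + w) (G(w) = √(w + 8*6) = √(w + 48) = √(48 + w))
j = 3051 (j = (472 + 1066) + 1513 = 1538 + 1513 = 3051)
G(-30) + j = √(48 - 30) + 3051 = √18 + 3051 = 3*√2 + 3051 = 3051 + 3*√2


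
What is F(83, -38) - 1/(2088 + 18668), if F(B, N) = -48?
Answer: -996289/20756 ≈ -48.000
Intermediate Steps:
F(83, -38) - 1/(2088 + 18668) = -48 - 1/(2088 + 18668) = -48 - 1/20756 = -996289/20756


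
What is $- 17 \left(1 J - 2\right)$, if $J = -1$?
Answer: $51$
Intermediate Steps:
$- 17 \left(1 J - 2\right) = - 17 \left(1 \left(-1\right) - 2\right) = - 17 \left(-1 - 2\right) = \left(-17\right) \left(-3\right) = 51$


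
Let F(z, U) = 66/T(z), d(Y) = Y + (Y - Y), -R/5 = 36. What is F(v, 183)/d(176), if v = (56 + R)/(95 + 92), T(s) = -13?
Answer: -3/104 ≈ -0.028846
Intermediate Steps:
R = -180 (R = -5*36 = -180)
v = -124/187 (v = (56 - 180)/(95 + 92) = -124/187 ≈ -0.66310)
d(Y) = Y (d(Y) = Y + 0 = Y)
F(z, U) = -66/13 (F(z, U) = 66/(-13) = 66*(-1/13) = -66/13)
F(v, 183)/d(176) = -66/13/176 = -66/13*1/176 = -3/104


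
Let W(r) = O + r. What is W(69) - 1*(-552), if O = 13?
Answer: 634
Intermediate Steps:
W(r) = 13 + r
W(69) - 1*(-552) = (13 + 69) - 1*(-552) = 82 + 552 = 634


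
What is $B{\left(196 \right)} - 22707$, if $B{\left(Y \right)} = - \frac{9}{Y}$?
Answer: $- \frac{4450581}{196} \approx -22707.0$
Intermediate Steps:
$B{\left(196 \right)} - 22707 = - \frac{9}{196} - 22707 = - \frac{4450581}{196}$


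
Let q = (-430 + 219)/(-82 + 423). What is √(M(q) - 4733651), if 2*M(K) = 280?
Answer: I*√4733511 ≈ 2175.7*I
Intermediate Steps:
q = -211/341 ≈ -0.61877
M(K) = 140 (M(K) = (½)*280 = 140)
√(M(q) - 4733651) = √(140 - 4733651) = √(-4733511) = I*√4733511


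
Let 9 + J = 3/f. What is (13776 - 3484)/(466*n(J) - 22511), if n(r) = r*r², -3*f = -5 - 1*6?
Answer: -13698652/369676141 ≈ -0.037056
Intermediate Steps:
f = 11/3 (f = -(-5 - 1*6)/3 = -(-5 - 6)/3 = -⅓*(-11) = 11/3 ≈ 3.6667)
J = -90/11 (J = -9 + 3/(11/3) = -9 + 3*(3/11) = -9 + 9/11 = -90/11 ≈ -8.1818)
n(r) = r³
(13776 - 3484)/(466*n(J) - 22511) = (13776 - 3484)/(466*(-90/11)³ - 22511) = 10292/(466*(-729000/1331) - 22511) = 10292/(-339714000/1331 - 22511) = 10292/(-369676141/1331) = 10292*(-1331/369676141) = -13698652/369676141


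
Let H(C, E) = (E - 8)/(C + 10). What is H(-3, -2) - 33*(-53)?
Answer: 12233/7 ≈ 1747.6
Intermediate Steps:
H(C, E) = (-8 + E)/(10 + C)
H(-3, -2) - 33*(-53) = (-8 - 2)/(10 - 3) - 33*(-53) = -10/7 + 1749 = 12233/7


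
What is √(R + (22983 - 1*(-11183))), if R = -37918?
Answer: 2*I*√938 ≈ 61.254*I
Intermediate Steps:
√(R + (22983 - 1*(-11183))) = √(-37918 + (22983 - 1*(-11183))) = √(-37918 + (22983 + 11183)) = √(-37918 + 34166) = √(-3752) = 2*I*√938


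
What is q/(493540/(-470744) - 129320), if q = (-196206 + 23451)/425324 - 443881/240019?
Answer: 13549055299759127/776836342316504651090 ≈ 1.7441e-5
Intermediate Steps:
q = -230257724789/102085841156 (q = -172755*1/425324 - 443881*1/240019 = -172755/425324 - 443881/240019 = -230257724789/102085841156 ≈ -2.2555)
q/(493540/(-470744) - 129320) = -230257724789/(102085841156*(493540/(-470744) - 129320)) = -230257724789/(102085841156*(493540*(-1/470744) - 129320)) = -230257724789/(102085841156*(-123385/117686 - 129320)) = -230257724789/(102085841156*(-15219276905/117686)) = -230257724789/102085841156*(-117686/15219276905) = 13549055299759127/776836342316504651090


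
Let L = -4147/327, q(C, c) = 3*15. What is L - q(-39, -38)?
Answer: -18862/327 ≈ -57.682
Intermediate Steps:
q(C, c) = 45
L = -4147/327 (L = -4147*1/327 = -4147/327 ≈ -12.682)
L - q(-39, -38) = -4147/327 - 1*45 = -4147/327 - 45 = -18862/327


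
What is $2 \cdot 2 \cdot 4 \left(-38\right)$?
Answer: $-608$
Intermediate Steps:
$2 \cdot 2 \cdot 4 \left(-38\right) = 2 \cdot 8 \left(-38\right) = 16 \left(-38\right) = -608$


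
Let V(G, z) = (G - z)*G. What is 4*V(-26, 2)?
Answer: 2912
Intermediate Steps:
V(G, z) = G*(G - z)
4*V(-26, 2) = 4*(-26*(-26 - 1*2)) = 4*(-26*(-26 - 2)) = 4*(-26*(-28)) = 4*728 = 2912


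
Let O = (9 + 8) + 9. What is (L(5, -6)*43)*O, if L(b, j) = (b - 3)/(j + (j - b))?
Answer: -2236/17 ≈ -131.53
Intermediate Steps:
L(b, j) = (-3 + b)/(-b + 2*j)
O = 26 (O = 17 + 9 = 26)
(L(5, -6)*43)*O = (((3 - 1*5)/(5 - 2*(-6)))*43)*26 = (((3 - 5)/(5 + 12))*43)*26 = ((-2/17)*43)*26 = (((1/17)*(-2))*43)*26 = -2/17*43*26 = -86/17*26 = -2236/17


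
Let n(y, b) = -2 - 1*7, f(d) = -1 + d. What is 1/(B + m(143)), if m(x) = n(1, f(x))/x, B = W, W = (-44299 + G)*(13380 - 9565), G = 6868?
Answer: -143/20420294904 ≈ -7.0028e-9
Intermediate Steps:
n(y, b) = -9 (n(y, b) = -2 - 7 = -9)
W = -142799265 (W = (-44299 + 6868)*(13380 - 9565) = -37431*3815 = -142799265)
B = -142799265
m(x) = -9/x
1/(B + m(143)) = 1/(-142799265 - 9/143) = 1/(-20420294904/143) = -143/20420294904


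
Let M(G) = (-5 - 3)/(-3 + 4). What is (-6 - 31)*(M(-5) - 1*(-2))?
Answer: 222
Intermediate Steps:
M(G) = -8 (M(G) = -8/1 = -8*1 = -8)
(-6 - 31)*(M(-5) - 1*(-2)) = (-6 - 31)*(-8 - 1*(-2)) = -37*(-8 + 2) = -37*(-6) = 222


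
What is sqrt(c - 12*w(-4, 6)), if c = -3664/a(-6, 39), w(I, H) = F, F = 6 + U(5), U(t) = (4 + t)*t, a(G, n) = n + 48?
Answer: 2*I*sqrt(1237749)/87 ≈ 25.576*I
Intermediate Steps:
a(G, n) = 48 + n
U(t) = t*(4 + t)
F = 51 (F = 6 + 5*(4 + 5) = 6 + 5*9 = 6 + 45 = 51)
w(I, H) = 51
c = -3664/87 (c = -3664/(48 + 39) = -3664/87 ≈ -42.115)
sqrt(c - 12*w(-4, 6)) = sqrt(-3664/87 - 12*51) = sqrt(-3664/87 - 612) = sqrt(-56908/87) = 2*I*sqrt(1237749)/87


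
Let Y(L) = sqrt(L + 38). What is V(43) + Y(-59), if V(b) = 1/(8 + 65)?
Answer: 1/73 + I*sqrt(21) ≈ 0.013699 + 4.5826*I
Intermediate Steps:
Y(L) = sqrt(38 + L)
V(b) = 1/73
V(43) + Y(-59) = 1/73 + sqrt(38 - 59) = 1/73 + sqrt(-21) = 1/73 + I*sqrt(21)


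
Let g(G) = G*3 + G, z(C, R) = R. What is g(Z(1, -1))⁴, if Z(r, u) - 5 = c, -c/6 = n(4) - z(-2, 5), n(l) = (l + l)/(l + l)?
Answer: 181063936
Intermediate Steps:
n(l) = 1 (n(l) = (2*l)/((2*l)) = (2*l)*(1/(2*l)) = 1)
c = 24 (c = -6*(1 - 1*5) = -6*(1 - 5) = -6*(-4) = 24)
Z(r, u) = 29 (Z(r, u) = 5 + 24 = 29)
g(G) = 4*G (g(G) = 3*G + G = 4*G)
g(Z(1, -1))⁴ = (4*29)⁴ = 116⁴ = 181063936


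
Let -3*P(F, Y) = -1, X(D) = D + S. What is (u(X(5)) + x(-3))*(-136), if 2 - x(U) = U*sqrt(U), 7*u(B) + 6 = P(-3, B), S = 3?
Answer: -3400/21 - 408*I*sqrt(3) ≈ -161.9 - 706.68*I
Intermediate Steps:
X(D) = 3 + D (X(D) = D + 3 = 3 + D)
P(F, Y) = 1/3 (P(F, Y) = -1/3*(-1) = 1/3)
u(B) = -17/21 (u(B) = -6/7 + (1/7)*(1/3) = -6/7 + 1/21 = -17/21)
x(U) = 2 - U**(3/2) (x(U) = 2 - U*sqrt(U) = 2 - U**(3/2))
(u(X(5)) + x(-3))*(-136) = (-17/21 + (2 - (-3)**(3/2)))*(-136) = (-17/21 + (2 - (-3)*I*sqrt(3)))*(-136) = (-17/21 + (2 + 3*I*sqrt(3)))*(-136) = (25/21 + 3*I*sqrt(3))*(-136) = -3400/21 - 408*I*sqrt(3)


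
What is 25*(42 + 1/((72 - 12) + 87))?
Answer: 154375/147 ≈ 1050.2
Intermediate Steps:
25*(42 + 1/((72 - 12) + 87)) = 25*(42 + 1/(60 + 87)) = 25*(42 + 1/147) = 25*(6175/147) = 154375/147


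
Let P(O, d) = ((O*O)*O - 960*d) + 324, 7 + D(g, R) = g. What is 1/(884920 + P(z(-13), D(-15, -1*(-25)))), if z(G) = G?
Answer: 1/904167 ≈ 1.1060e-6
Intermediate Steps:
D(g, R) = -7 + g
P(O, d) = 324 + O**3 - 960*d (P(O, d) = (O**2*O - 960*d) + 324 = (O**3 - 960*d) + 324 = 324 + O**3 - 960*d)
1/(884920 + P(z(-13), D(-15, -1*(-25)))) = 1/(884920 + (324 + (-13)**3 - 960*(-7 - 15))) = 1/(884920 + (324 - 2197 - 960*(-22))) = 1/(884920 + (324 - 2197 + 21120)) = 1/(884920 + 19247) = 1/904167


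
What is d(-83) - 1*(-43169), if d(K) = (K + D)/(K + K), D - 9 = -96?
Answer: 3583112/83 ≈ 43170.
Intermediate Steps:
D = -87 (D = 9 - 96 = -87)
d(K) = (-87 + K)/(2*K) (d(K) = (K - 87)/(K + K) = (-87 + K)/((2*K)) = (-87 + K)*(1/(2*K)) = (-87 + K)/(2*K))
d(-83) - 1*(-43169) = (½)*(-87 - 83)/(-83) - 1*(-43169) = (½)*(-1/83)*(-170) + 43169 = 85/83 + 43169 = 3583112/83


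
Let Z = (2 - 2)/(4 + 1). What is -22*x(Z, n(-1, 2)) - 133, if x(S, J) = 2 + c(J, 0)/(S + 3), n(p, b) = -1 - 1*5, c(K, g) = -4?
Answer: -443/3 ≈ -147.67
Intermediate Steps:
n(p, b) = -6 (n(p, b) = -1 - 5 = -6)
Z = 0 (Z = 0/5 = 0*(1/5) = 0)
x(S, J) = 2 - 4/(3 + S) (x(S, J) = 2 - 4/(S + 3) = 2 - 4/(3 + S))
-22*x(Z, n(-1, 2)) - 133 = -44*(1 + 0)/(3 + 0) - 133 = -44/3 - 133 = -443/3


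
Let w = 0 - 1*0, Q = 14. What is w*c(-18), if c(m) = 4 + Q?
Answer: 0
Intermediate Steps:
c(m) = 18 (c(m) = 4 + 14 = 18)
w = 0 (w = 0 + 0 = 0)
w*c(-18) = 0*18 = 0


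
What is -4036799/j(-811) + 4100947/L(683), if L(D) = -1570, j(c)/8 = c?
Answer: -10134584853/5093080 ≈ -1989.9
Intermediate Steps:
j(c) = 8*c
-4036799/j(-811) + 4100947/L(683) = -4036799/(8*(-811)) + 4100947/(-1570) = -4036799/(-6488) + 4100947*(-1/1570) = -4036799*(-1/6488) - 4100947/1570 = 4036799/6488 - 4100947/1570 = -10134584853/5093080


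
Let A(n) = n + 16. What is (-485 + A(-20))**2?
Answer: 239121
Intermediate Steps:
A(n) = 16 + n
(-485 + A(-20))**2 = (-485 + (16 - 20))**2 = (-485 - 4)**2 = (-489)**2 = 239121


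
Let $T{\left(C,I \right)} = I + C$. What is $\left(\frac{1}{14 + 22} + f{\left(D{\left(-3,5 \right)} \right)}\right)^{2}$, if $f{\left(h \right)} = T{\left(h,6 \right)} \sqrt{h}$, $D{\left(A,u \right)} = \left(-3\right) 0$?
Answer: $\frac{1}{1296} \approx 0.0007716$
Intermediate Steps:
$T{\left(C,I \right)} = C + I$
$D{\left(A,u \right)} = 0$
$f{\left(h \right)} = \sqrt{h} \left(6 + h\right)$ ($f{\left(h \right)} = \left(h + 6\right) \sqrt{h} = \left(6 + h\right) \sqrt{h} = \sqrt{h} \left(6 + h\right)$)
$\left(\frac{1}{14 + 22} + f{\left(D{\left(-3,5 \right)} \right)}\right)^{2} = \left(\frac{1}{14 + 22} + \sqrt{0} \left(6 + 0\right)\right)^{2} = \left(\frac{1}{36} + 0 \cdot 6\right)^{2} = \left(\frac{1}{36} + 0\right)^{2} = \left(\frac{1}{36}\right)^{2} = \frac{1}{1296}$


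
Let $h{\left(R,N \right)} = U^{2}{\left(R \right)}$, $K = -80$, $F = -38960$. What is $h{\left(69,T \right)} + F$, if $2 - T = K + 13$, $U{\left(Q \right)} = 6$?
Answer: $-38924$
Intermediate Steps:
$T = 69$ ($T = 2 - \left(-80 + 13\right) = 2 - -67 = 2 + 67 = 69$)
$h{\left(R,N \right)} = 36$ ($h{\left(R,N \right)} = 6^{2} = 36$)
$h{\left(69,T \right)} + F = 36 - 38960 = -38924$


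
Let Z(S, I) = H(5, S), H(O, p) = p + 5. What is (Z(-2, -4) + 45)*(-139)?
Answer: -6672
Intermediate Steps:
H(O, p) = 5 + p
Z(S, I) = 5 + S
(Z(-2, -4) + 45)*(-139) = ((5 - 2) + 45)*(-139) = (3 + 45)*(-139) = 48*(-139) = -6672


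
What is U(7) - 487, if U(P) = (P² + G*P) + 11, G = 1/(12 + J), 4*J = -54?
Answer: -1295/3 ≈ -431.67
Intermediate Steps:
J = -27/2 (J = (¼)*(-54) = -27/2 ≈ -13.500)
G = -⅔ (G = 1/(12 - 27/2) = 1/(-3/2) = -⅔ ≈ -0.66667)
U(P) = 11 + P² - 2*P/3 (U(P) = (P² - 2*P/3) + 11 = 11 + P² - 2*P/3)
U(7) - 487 = (11 + 7² - ⅔*7) - 487 = (11 + 49 - 14/3) - 487 = 166/3 - 487 = -1295/3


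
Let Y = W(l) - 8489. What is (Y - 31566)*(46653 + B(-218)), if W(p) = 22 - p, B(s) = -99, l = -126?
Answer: -1857830478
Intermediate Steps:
Y = -8341 (Y = (22 - 1*(-126)) - 8489 = (22 + 126) - 8489 = 148 - 8489 = -8341)
(Y - 31566)*(46653 + B(-218)) = (-8341 - 31566)*(46653 - 99) = -39907*46554 = -1857830478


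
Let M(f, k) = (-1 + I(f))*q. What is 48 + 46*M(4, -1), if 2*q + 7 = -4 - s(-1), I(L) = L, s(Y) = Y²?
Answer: -780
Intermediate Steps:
q = -6 (q = -7/2 + (-4 - 1*(-1)²)/2 = -7/2 + (-4 - 1*1)/2 = -7/2 + (-4 - 1)/2 = -7/2 + (½)*(-5) = -7/2 - 5/2 = -6)
M(f, k) = 6 - 6*f (M(f, k) = (-1 + f)*(-6) = 6 - 6*f)
48 + 46*M(4, -1) = 48 + 46*(6 - 6*4) = 48 + 46*(6 - 24) = 48 + 46*(-18) = 48 - 828 = -780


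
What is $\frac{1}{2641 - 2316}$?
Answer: $\frac{1}{325} \approx 0.0030769$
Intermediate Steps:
$\frac{1}{2641 - 2316} = \frac{1}{325}$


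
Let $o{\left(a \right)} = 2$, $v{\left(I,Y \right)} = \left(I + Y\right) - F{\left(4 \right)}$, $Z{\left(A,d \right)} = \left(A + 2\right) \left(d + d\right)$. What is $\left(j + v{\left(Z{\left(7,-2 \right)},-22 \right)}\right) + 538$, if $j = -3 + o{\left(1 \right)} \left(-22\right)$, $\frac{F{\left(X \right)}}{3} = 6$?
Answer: $415$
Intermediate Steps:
$Z{\left(A,d \right)} = 2 d \left(2 + A\right)$ ($Z{\left(A,d \right)} = \left(2 + A\right) 2 d = 2 d \left(2 + A\right)$)
$F{\left(X \right)} = 18$ ($F{\left(X \right)} = 3 \cdot 6 = 18$)
$v{\left(I,Y \right)} = -18 + I + Y$ ($v{\left(I,Y \right)} = \left(I + Y\right) - 18 = -18 + I + Y$)
$j = -47$ ($j = -3 + 2 \left(-22\right) = -3 - 44 = -47$)
$\left(j + v{\left(Z{\left(7,-2 \right)},-22 \right)}\right) + 538 = \left(-47 - \left(40 + 4 \left(2 + 7\right)\right)\right) + 538 = \left(-47 - \left(40 + 36\right)\right) + 538 = \left(-47 - 76\right) + 538 = -123 + 538 = 415$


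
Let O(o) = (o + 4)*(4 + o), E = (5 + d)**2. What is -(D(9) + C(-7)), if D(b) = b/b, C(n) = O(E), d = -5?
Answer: -17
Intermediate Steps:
E = 0 (E = (5 - 5)**2 = 0**2 = 0)
O(o) = (4 + o)**2 (O(o) = (4 + o)*(4 + o) = (4 + o)**2)
C(n) = 16 (C(n) = (4 + 0)**2 = 4**2 = 16)
D(b) = 1
-(D(9) + C(-7)) = -(1 + 16) = -1*17 = -17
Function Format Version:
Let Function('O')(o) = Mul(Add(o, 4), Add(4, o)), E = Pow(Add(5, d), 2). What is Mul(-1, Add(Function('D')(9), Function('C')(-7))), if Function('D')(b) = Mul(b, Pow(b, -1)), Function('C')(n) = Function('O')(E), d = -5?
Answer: -17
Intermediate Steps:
E = 0 (E = Pow(Add(5, -5), 2) = Pow(0, 2) = 0)
Function('O')(o) = Pow(Add(4, o), 2) (Function('O')(o) = Mul(Add(4, o), Add(4, o)) = Pow(Add(4, o), 2))
Function('C')(n) = 16 (Function('C')(n) = Pow(Add(4, 0), 2) = Pow(4, 2) = 16)
Function('D')(b) = 1
Mul(-1, Add(Function('D')(9), Function('C')(-7))) = Mul(-1, Add(1, 16)) = Mul(-1, 17) = -17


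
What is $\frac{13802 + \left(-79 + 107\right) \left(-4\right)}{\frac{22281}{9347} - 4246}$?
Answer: $- \frac{127960430}{39665081} \approx -3.226$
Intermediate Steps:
$\frac{13802 + \left(-79 + 107\right) \left(-4\right)}{\frac{22281}{9347} - 4246} = \frac{13802 + 28 \left(-4\right)}{22281 \cdot \frac{1}{9347} - 4246} = \frac{13802 - 112}{\frac{22281}{9347} - 4246} = \frac{13690}{- \frac{39665081}{9347}} = 13690 \left(- \frac{9347}{39665081}\right) = - \frac{127960430}{39665081}$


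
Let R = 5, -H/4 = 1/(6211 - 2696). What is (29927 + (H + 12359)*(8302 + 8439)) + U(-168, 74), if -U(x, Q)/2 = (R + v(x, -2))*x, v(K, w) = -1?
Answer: 727370447386/3515 ≈ 2.0693e+8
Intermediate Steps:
H = -4/3515 (H = -4/(6211 - 2696) = -4/3515 ≈ -0.0011380)
U(x, Q) = -8*x (U(x, Q) = -2*(5 - 1)*x = -8*x)
(29927 + (H + 12359)*(8302 + 8439)) + U(-168, 74) = (29927 + (-4/3515 + 12359)*(8302 + 8439)) - 8*(-168) = (29927 + (43441881/3515)*16741) + 1344 = (29927 + 727260529821/3515) + 1344 = 727365723226/3515 + 1344 = 727370447386/3515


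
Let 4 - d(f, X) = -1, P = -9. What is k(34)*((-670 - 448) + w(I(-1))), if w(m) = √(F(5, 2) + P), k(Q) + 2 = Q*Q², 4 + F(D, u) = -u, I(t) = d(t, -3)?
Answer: -43939636 + 39302*I*√15 ≈ -4.394e+7 + 1.5222e+5*I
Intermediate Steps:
d(f, X) = 5 (d(f, X) = 4 - 1*(-1) = 4 + 1 = 5)
I(t) = 5
F(D, u) = -4 - u
k(Q) = -2 + Q³ (k(Q) = -2 + Q*Q² = -2 + Q³)
w(m) = I*√15 (w(m) = √((-4 - 1*2) - 9) = √((-4 - 2) - 9) = √(-6 - 9) = √(-15) = I*√15)
k(34)*((-670 - 448) + w(I(-1))) = (-2 + 34³)*((-670 - 448) + I*√15) = (-2 + 39304)*(-1118 + I*√15) = 39302*(-1118 + I*√15) = -43939636 + 39302*I*√15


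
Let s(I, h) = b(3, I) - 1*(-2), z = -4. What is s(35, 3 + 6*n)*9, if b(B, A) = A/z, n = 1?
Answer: -243/4 ≈ -60.750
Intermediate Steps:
b(B, A) = -A/4 (b(B, A) = A/(-4) = A*(-¼) = -A/4)
s(I, h) = 2 - I/4 (s(I, h) = -I/4 - 1*(-2) = -I/4 + 2 = 2 - I/4)
s(35, 3 + 6*n)*9 = (2 - ¼*35)*9 = (2 - 35/4)*9 = -27/4*9 = -243/4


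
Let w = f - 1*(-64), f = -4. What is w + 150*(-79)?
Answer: -11790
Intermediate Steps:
w = 60 (w = -4 - 1*(-64) = -4 + 64 = 60)
w + 150*(-79) = 60 + 150*(-79) = 60 - 11850 = -11790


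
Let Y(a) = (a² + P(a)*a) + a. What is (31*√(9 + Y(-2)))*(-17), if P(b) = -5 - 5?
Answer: -527*√31 ≈ -2934.2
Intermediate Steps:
P(b) = -10
Y(a) = a² - 9*a (Y(a) = (a² - 10*a) + a = a² - 9*a)
(31*√(9 + Y(-2)))*(-17) = (31*√(9 - 2*(-9 - 2)))*(-17) = (31*√(9 - 2*(-11)))*(-17) = (31*√(9 + 22))*(-17) = (31*√31)*(-17) = -527*√31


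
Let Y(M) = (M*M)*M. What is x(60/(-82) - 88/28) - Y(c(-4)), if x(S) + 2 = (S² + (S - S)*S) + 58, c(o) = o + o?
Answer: 48022136/82369 ≈ 583.01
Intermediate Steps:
c(o) = 2*o
Y(M) = M³ (Y(M) = M²*M = M³)
x(S) = 56 + S² (x(S) = -2 + ((S² + (S - S)*S) + 58) = -2 + ((S² + 0*S) + 58) = -2 + ((S² + 0) + 58) = -2 + (S² + 58) = -2 + (58 + S²) = 56 + S²)
x(60/(-82) - 88/28) - Y(c(-4)) = (56 + (60/(-82) - 88/28)²) - (2*(-4))³ = (56 + (60*(-1/82) - 88*1/28)²) - 1*(-8)³ = (56 + (-30/41 - 22/7)²) - 1*(-512) = (56 + (-1112/287)²) + 512 = (56 + 1236544/82369) + 512 = 5849208/82369 + 512 = 48022136/82369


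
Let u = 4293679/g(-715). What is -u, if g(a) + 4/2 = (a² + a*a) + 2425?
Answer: -4293679/1024873 ≈ -4.1895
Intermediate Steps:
g(a) = 2423 + 2*a² (g(a) = -2 + ((a² + a*a) + 2425) = -2 + ((a² + a²) + 2425) = -2 + (2*a² + 2425) = -2 + (2425 + 2*a²) = 2423 + 2*a²)
u = 4293679/1024873 (u = 4293679/(2423 + 2*(-715)²) = 4293679/(2423 + 2*511225) = 4293679/(2423 + 1022450) = 4293679/1024873 ≈ 4.1895)
-u = -1*4293679/1024873 = -4293679/1024873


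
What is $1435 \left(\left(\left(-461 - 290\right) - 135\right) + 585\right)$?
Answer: $-431935$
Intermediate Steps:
$1435 \left(\left(\left(-461 - 290\right) - 135\right) + 585\right) = 1435 \left(\left(-751 - 135\right) + 585\right) = 1435 \left(-886 + 585\right) = 1435 \left(-301\right) = -431935$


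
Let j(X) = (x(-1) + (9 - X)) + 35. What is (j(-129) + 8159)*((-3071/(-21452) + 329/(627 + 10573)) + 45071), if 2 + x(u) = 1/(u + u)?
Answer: 6442813562850999/17161600 ≈ 3.7542e+8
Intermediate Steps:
x(u) = -2 + 1/(2*u) (x(u) = -2 + 1/(u + u) = -2 + 1/(2*u))
j(X) = 83/2 - X (j(X) = ((-2 + (1/2)/(-1)) + (9 - X)) + 35 = ((-2 + (1/2)*(-1)) + (9 - X)) + 35 = ((-2 - 1/2) + (9 - X)) + 35 = (-5/2 + (9 - X)) + 35 = (13/2 - X) + 35 = 83/2 - X)
(j(-129) + 8159)*((-3071/(-21452) + 329/(627 + 10573)) + 45071) = ((83/2 - 1*(-129)) + 8159)*((-3071/(-21452) + 329/(627 + 10573)) + 45071) = ((83/2 + 129) + 8159)*((-3071*(-1/21452) + 329/11200) + 45071) = (341/2 + 8159)*((3071/21452 + 329*(1/11200)) + 45071) = 16659*((3071/21452 + 47/1600) + 45071)/2 = 16659*(1480461/8580800 + 45071)/2 = (16659/2)*(386746717261/8580800) = 6442813562850999/17161600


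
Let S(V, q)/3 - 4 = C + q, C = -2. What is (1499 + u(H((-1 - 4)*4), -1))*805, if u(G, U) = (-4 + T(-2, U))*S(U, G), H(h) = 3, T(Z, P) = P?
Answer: 1146320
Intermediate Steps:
S(V, q) = 6 + 3*q (S(V, q) = 12 + 3*(-2 + q) = 12 + (-6 + 3*q) = 6 + 3*q)
u(G, U) = (-4 + U)*(6 + 3*G)
(1499 + u(H((-1 - 4)*4), -1))*805 = (1499 + 3*(-4 - 1)*(2 + 3))*805 = (1499 + 3*(-5)*5)*805 = (1499 - 75)*805 = 1424*805 = 1146320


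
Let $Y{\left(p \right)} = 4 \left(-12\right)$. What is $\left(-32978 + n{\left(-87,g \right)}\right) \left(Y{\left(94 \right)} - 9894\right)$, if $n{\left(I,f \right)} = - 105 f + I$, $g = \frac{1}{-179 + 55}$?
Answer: $\frac{20380876305}{62} \approx 3.2872 \cdot 10^{8}$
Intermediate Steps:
$g = - \frac{1}{124}$ ($g = \frac{1}{-124} = - \frac{1}{124} \approx -0.0080645$)
$Y{\left(p \right)} = -48$
$n{\left(I,f \right)} = I - 105 f$
$\left(-32978 + n{\left(-87,g \right)}\right) \left(Y{\left(94 \right)} - 9894\right) = \left(-32978 - \frac{10683}{124}\right) \left(-48 - 9894\right) = \left(-32978 + \left(-87 + \frac{105}{124}\right)\right) \left(-48 - 9894\right) = \left(-32978 - \frac{10683}{124}\right) \left(-9942\right) = \left(- \frac{4099955}{124}\right) \left(-9942\right) = \frac{20380876305}{62}$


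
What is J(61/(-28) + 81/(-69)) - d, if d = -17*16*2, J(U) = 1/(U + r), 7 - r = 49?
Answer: 15887964/29207 ≈ 543.98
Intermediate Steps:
r = -42 (r = 7 - 1*49 = 7 - 49 = -42)
J(U) = 1/(-42 + U) (J(U) = 1/(U - 42) = 1/(-42 + U))
d = -544 (d = -272*2 = -544)
J(61/(-28) + 81/(-69)) - d = 1/(-42 + (61/(-28) + 81/(-69))) - 1*(-544) = 1/(-42 + (61*(-1/28) + 81*(-1/69))) + 544 = 1/(-42 + (-61/28 - 27/23)) + 544 = 1/(-42 - 2159/644) + 544 = 1/(-29207/644) + 544 = -644/29207 + 544 = 15887964/29207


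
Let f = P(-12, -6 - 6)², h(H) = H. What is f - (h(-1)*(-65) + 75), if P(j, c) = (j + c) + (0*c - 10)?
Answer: 1016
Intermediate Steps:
P(j, c) = -10 + c + j (P(j, c) = (c + j) + (0 - 10) = (c + j) - 10 = -10 + c + j)
f = 1156 (f = (-10 + (-6 - 6) - 12)² = (-10 - 12 - 12)² = (-34)² = 1156)
f - (h(-1)*(-65) + 75) = 1156 - (-1*(-65) + 75) = 1156 - (65 + 75) = 1156 - 1*140 = 1156 - 140 = 1016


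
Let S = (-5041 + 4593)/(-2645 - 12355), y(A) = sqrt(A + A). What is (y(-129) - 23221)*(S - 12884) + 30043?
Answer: 561016337749/1875 - 24157444*I*sqrt(258)/1875 ≈ 2.9921e+8 - 2.0695e+5*I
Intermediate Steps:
y(A) = sqrt(2)*sqrt(A) (y(A) = sqrt(2*A) = sqrt(2)*sqrt(A))
S = 56/1875 (S = -448/(-15000) = -448*(-1/15000) = 56/1875 ≈ 0.029867)
(y(-129) - 23221)*(S - 12884) + 30043 = (sqrt(2)*sqrt(-129) - 23221)*(56/1875 - 12884) + 30043 = (sqrt(2)*(I*sqrt(129)) - 23221)*(-24157444/1875) + 30043 = (I*sqrt(258) - 23221)*(-24157444/1875) + 30043 = (-23221 + I*sqrt(258))*(-24157444/1875) + 30043 = (560960007124/1875 - 24157444*I*sqrt(258)/1875) + 30043 = 561016337749/1875 - 24157444*I*sqrt(258)/1875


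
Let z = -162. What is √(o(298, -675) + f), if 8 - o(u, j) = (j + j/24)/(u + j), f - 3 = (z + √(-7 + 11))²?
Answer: √58236811854/1508 ≈ 160.03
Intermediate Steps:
f = 25603 (f = 3 + (-162 + √(-7 + 11))² = 3 + (-162 + √4)² = 3 + (-162 + 2)² = 3 + (-160)² = 3 + 25600 = 25603)
o(u, j) = 8 - 25*j/(24*(j + u)) (o(u, j) = 8 - (j + j/24)/(u + j) = 8 - (j + j*(1/24))/(j + u) = 8 - (j + j/24)/(j + u) = 8 - 25*j/24/(j + u) = 8 - 25*j/(24*(j + u)))
√(o(298, -675) + f) = √((8*298 + (167/24)*(-675))/(-675 + 298) + 25603) = √((2384 - 37575/8)/(-377) + 25603) = √(-1/377*(-18503/8) + 25603) = √(18503/3016 + 25603) = √(77237151/3016) = √58236811854/1508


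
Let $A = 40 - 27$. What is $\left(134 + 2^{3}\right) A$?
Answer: $1846$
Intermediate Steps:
$A = 13$ ($A = 40 - 27 = 13$)
$\left(134 + 2^{3}\right) A = \left(134 + 2^{3}\right) 13 = \left(134 + 8\right) 13 = 142 \cdot 13 = 1846$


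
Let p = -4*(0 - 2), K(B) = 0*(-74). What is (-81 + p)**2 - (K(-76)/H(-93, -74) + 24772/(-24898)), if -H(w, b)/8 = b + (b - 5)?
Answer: 66353107/12449 ≈ 5330.0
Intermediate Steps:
K(B) = 0
p = 8 (p = -4*(-2) = 8)
H(w, b) = 40 - 16*b (H(w, b) = -8*(b + (b - 5)) = -8*(b + (-5 + b)) = -8*(-5 + 2*b) = 40 - 16*b)
(-81 + p)**2 - (K(-76)/H(-93, -74) + 24772/(-24898)) = (-81 + 8)**2 - (0/(40 - 16*(-74)) + 24772/(-24898)) = (-73)**2 - (0/(40 + 1184) + 24772*(-1/24898)) = 5329 - (0/1224 - 12386/12449) = 5329 - (0*(1/1224) - 12386/12449) = 5329 - (0 - 12386/12449) = 5329 - 1*(-12386/12449) = 5329 + 12386/12449 = 66353107/12449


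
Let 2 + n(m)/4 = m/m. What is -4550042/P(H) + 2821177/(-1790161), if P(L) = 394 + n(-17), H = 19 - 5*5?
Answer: -214379157784/18372705 ≈ -11668.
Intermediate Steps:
n(m) = -4 (n(m) = -8 + 4*(m/m) = -8 + 4*1 = -8 + 4 = -4)
H = -6 (H = 19 - 25 = -6)
P(L) = 390 (P(L) = 394 - 4 = 390)
-4550042/P(H) + 2821177/(-1790161) = -4550042/390 + 2821177/(-1790161) = -4550042*1/390 + 2821177*(-1/1790161) = -2275021/195 - 148483/94219 = -214379157784/18372705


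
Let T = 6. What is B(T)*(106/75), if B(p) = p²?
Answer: 1272/25 ≈ 50.880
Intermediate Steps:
B(T)*(106/75) = 6²*(106/75) = 36*(106*(1/75)) = 36*(106/75) = 1272/25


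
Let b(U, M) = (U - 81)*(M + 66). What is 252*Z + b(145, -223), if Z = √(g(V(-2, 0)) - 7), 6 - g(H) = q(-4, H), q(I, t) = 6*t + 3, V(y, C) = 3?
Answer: -10048 + 252*I*√22 ≈ -10048.0 + 1182.0*I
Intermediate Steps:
q(I, t) = 3 + 6*t
g(H) = 3 - 6*H (g(H) = 6 - (3 + 6*H) = 6 + (-3 - 6*H) = 3 - 6*H)
b(U, M) = (-81 + U)*(66 + M)
Z = I*√22 (Z = √((3 - 6*3) - 7) = √((3 - 18) - 7) = √(-15 - 7) = √(-22) = I*√22 ≈ 4.6904*I)
252*Z + b(145, -223) = 252*(I*√22) + (-5346 - 81*(-223) + 66*145 - 223*145) = 252*I*√22 + (-5346 + 18063 + 9570 - 32335) = 252*I*√22 - 10048 = -10048 + 252*I*√22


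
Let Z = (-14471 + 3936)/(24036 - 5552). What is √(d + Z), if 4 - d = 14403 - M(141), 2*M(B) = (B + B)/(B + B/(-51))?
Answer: I*√30746146660393/46210 ≈ 119.99*I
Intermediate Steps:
M(B) = 51/50 (M(B) = ((B + B)/(B + B/(-51)))/2 = ((2*B)/(B + B*(-1/51)))/2 = ((2*B)/(B - B/51))/2 = ((2*B)/((50*B/51)))/2 = ((2*B)*(51/(50*B)))/2 = (½)*(51/25) = 51/50)
d = -719899/50 (d = 4 - (14403 - 1*51/50) = 4 - (14403 - 51/50) = 4 - 1*720099/50 = 4 - 720099/50 = -719899/50 ≈ -14398.)
Z = -10535/18484 ≈ -0.56995
√(d + Z) = √(-719899/50 - 10535/18484) = √(-6653569933/462100) = I*√30746146660393/46210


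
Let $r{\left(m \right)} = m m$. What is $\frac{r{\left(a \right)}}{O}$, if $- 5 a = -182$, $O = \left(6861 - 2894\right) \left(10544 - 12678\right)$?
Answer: $- \frac{16562}{105819725} \approx -0.00015651$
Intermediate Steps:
$O = -8465578$ ($O = 3967 \left(-2134\right) = -8465578$)
$a = \frac{182}{5}$ ($a = \left(- \frac{1}{5}\right) \left(-182\right) = \frac{182}{5} \approx 36.4$)
$r{\left(m \right)} = m^{2}$
$\frac{r{\left(a \right)}}{O} = \frac{\left(\frac{182}{5}\right)^{2}}{-8465578} = \frac{33124}{25} \left(- \frac{1}{8465578}\right) = - \frac{16562}{105819725}$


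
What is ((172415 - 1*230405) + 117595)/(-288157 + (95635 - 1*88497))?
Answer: -59605/281019 ≈ -0.21210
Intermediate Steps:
((172415 - 1*230405) + 117595)/(-288157 + (95635 - 1*88497)) = ((172415 - 230405) + 117595)/(-288157 + (95635 - 88497)) = (-57990 + 117595)/(-288157 + 7138) = 59605/(-281019) = 59605*(-1/281019) = -59605/281019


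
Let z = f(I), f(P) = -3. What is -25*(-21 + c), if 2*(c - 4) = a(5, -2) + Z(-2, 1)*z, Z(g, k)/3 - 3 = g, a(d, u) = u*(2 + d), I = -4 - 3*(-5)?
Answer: 1425/2 ≈ 712.50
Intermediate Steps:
I = 11 (I = -4 + 15 = 11)
Z(g, k) = 9 + 3*g
z = -3
c = -15/2 (c = 4 + (-2*(2 + 5) + (9 + 3*(-2))*(-3))/2 = 4 + (-2*7 + (9 - 6)*(-3))/2 = 4 + (-14 + 3*(-3))/2 = 4 + (-14 - 9)/2 = 4 + (½)*(-23) = 4 - 23/2 = -15/2 ≈ -7.5000)
-25*(-21 + c) = -25*(-21 - 15/2) = -25*(-57/2) = 1425/2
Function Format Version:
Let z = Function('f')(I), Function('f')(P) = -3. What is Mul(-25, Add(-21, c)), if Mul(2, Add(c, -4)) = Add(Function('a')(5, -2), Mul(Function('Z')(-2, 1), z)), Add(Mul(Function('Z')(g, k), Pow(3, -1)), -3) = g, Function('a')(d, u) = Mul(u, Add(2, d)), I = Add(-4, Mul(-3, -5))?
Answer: Rational(1425, 2) ≈ 712.50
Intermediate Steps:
I = 11 (I = Add(-4, 15) = 11)
Function('Z')(g, k) = Add(9, Mul(3, g))
z = -3
c = Rational(-15, 2) (c = Add(4, Mul(Rational(1, 2), Add(Mul(-2, Add(2, 5)), Mul(Add(9, Mul(3, -2)), -3)))) = Add(4, Mul(Rational(1, 2), Add(Mul(-2, 7), Mul(Add(9, -6), -3)))) = Add(4, Mul(Rational(1, 2), Add(-14, Mul(3, -3)))) = Add(4, Mul(Rational(1, 2), Add(-14, -9))) = Add(4, Mul(Rational(1, 2), -23)) = Add(4, Rational(-23, 2)) = Rational(-15, 2) ≈ -7.5000)
Mul(-25, Add(-21, c)) = Mul(-25, Add(-21, Rational(-15, 2))) = Mul(-25, Rational(-57, 2)) = Rational(1425, 2)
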